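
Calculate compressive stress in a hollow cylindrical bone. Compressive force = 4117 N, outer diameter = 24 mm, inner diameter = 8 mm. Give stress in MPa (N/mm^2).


A = pi*(r_o^2 - r_i^2)
r_o = 12 mm, r_i = 4 mm
A = 402.124 mm^2
sigma = F/A = 4117 / 402.124
sigma = 10.24 MPa


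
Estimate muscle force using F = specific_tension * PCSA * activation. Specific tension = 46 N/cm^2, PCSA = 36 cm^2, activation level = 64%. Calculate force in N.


F = sigma * PCSA * activation
F = 46 * 36 * 0.64
F = 1060 N


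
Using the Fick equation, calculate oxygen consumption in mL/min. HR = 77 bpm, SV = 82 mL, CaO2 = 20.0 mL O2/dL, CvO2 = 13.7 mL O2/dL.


CO = HR*SV = 77*82/1000 = 6.314 L/min
a-v O2 diff = 20.0 - 13.7 = 6.3 mL/dL
VO2 = CO * (CaO2-CvO2) * 10 dL/L
VO2 = 6.314 * 6.3 * 10
VO2 = 397.8 mL/min


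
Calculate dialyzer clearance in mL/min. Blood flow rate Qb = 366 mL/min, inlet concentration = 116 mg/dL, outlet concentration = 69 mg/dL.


K = Qb * (Cb_in - Cb_out) / Cb_in
K = 366 * (116 - 69) / 116
K = 148.3 mL/min


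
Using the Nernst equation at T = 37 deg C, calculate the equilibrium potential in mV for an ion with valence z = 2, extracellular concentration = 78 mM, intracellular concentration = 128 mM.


E = (RT/(zF)) * ln(C_out/C_in)
T = 37 + 273.15 = 310.15 K
E = (8.314 * 310.15 / (2 * 96485)) * ln(78/128)
E = -6.619 mV


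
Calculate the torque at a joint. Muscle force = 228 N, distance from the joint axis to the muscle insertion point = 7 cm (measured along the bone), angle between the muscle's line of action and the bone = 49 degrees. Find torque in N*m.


Torque = F * d * sin(theta)   (moment arm = d*sin(theta))
d = 7 cm = 0.07 m
Torque = 228 * 0.07 * sin(49)
Torque = 12.05 N*m


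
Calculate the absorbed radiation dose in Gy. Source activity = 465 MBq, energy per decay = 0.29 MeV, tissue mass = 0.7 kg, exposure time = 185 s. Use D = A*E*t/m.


A = 465 MBq = 4.6500e+08 Bq
E = 0.29 MeV = 4.6458e-14 J
D = A*E*t/m = 4.6500e+08*4.6458e-14*185/0.7
D = 0.005709 Gy


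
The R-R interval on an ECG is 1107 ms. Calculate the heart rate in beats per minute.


HR = 60 / RR_interval(s)
RR = 1107 ms = 1.107 s
HR = 60 / 1.107 = 54.2 bpm


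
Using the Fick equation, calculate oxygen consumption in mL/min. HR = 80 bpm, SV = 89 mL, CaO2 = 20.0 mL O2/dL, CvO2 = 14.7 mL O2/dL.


CO = HR*SV = 80*89/1000 = 7.12 L/min
a-v O2 diff = 20.0 - 14.7 = 5.3 mL/dL
VO2 = CO * (CaO2-CvO2) * 10 dL/L
VO2 = 7.12 * 5.3 * 10
VO2 = 377.4 mL/min


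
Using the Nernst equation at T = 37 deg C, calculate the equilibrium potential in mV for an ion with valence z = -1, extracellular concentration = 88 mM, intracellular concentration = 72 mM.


E = (RT/(zF)) * ln(C_out/C_in)
T = 37 + 273.15 = 310.15 K
E = (8.314 * 310.15 / (-1 * 96485)) * ln(88/72)
E = -5.363 mV


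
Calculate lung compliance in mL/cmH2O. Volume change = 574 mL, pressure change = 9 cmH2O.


C = dV / dP
C = 574 / 9
C = 63.78 mL/cmH2O


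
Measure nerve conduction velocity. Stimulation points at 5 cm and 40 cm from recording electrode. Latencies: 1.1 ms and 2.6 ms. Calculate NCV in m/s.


Distance = (40 - 5) / 100 = 0.35 m
dt = (2.6 - 1.1) / 1000 = 0.0015 s
NCV = dist / dt = 233.3 m/s


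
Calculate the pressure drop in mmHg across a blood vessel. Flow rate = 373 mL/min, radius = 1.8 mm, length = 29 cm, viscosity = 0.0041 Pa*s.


dP = 8*mu*L*Q / (pi*r^4)
Q = 373 mL/min = 6.21667e-06 m^3/s
dP = 1793.04 Pa = 1793.04 / 133.322 mmHg = 13.45 mmHg


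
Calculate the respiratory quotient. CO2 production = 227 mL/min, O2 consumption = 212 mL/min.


RQ = VCO2 / VO2
RQ = 227 / 212
RQ = 1.071


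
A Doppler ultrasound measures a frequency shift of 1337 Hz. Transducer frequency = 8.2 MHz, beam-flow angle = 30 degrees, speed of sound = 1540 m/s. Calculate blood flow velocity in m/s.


v = fd * c / (2 * f0 * cos(theta))
v = 1337 * 1540 / (2 * 8.2000e+06 * cos(30))
v = 0.145 m/s


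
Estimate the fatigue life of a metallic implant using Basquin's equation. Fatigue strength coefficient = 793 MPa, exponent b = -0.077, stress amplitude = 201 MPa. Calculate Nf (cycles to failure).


sigma_a = sigma_f' * (2Nf)^b
2Nf = (sigma_a/sigma_f')^(1/b)
2Nf = (201/793)^(1/-0.077)
2Nf = 55113936
Nf = 2.7557e+07


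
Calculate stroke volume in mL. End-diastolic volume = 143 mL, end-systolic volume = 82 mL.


SV = EDV - ESV
SV = 143 - 82
SV = 61 mL


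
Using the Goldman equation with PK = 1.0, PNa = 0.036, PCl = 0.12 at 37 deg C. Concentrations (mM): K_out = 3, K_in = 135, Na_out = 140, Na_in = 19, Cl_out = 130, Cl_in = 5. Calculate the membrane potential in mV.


Vm = (RT/F)*ln((PK*Ko + PNa*Nao + PCl*Cli)/(PK*Ki + PNa*Nai + PCl*Clo))
Numer = 8.64, Denom = 151.284
Vm = -76.51 mV


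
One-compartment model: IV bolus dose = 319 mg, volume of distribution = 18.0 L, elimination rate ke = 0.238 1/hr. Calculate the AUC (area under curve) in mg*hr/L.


C0 = Dose/Vd = 319/18.0 = 17.7222 mg/L
AUC = C0/ke = 17.7222/0.238
AUC = 74.46 mg*hr/L


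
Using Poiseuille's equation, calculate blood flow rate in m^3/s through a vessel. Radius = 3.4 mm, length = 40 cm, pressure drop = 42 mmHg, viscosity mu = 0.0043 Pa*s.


Q = pi*r^4*dP / (8*mu*L)
r = 0.0034 m, L = 0.4 m
dP = 42 mmHg = 5599.524 Pa
Q = 1.7084e-04 m^3/s


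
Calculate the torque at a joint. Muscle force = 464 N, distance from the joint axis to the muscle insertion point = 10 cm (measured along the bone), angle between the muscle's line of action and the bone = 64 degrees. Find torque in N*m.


Torque = F * d * sin(theta)   (moment arm = d*sin(theta))
d = 10 cm = 0.1 m
Torque = 464 * 0.1 * sin(64)
Torque = 41.7 N*m


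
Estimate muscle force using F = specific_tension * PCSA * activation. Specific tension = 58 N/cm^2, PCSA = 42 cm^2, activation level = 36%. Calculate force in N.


F = sigma * PCSA * activation
F = 58 * 42 * 0.36
F = 877 N


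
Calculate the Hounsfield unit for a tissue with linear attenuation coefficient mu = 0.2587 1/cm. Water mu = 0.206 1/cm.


HU = ((mu_tissue - mu_water) / mu_water) * 1000
HU = ((0.2587 - 0.206) / 0.206) * 1000
HU = 255.8


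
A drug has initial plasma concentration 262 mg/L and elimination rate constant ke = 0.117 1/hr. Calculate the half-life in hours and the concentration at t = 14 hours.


t_half = ln(2) / ke = 0.693147 / 0.117 = 5.924 hr
C(t) = C0 * exp(-ke*t) = 262 * exp(-0.117*14)
C(14) = 50.92 mg/L


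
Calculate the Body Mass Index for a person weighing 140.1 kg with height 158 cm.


BMI = weight / height^2
height = 158 cm = 1.58 m
BMI = 140.1 / 1.58^2
BMI = 56.12 kg/m^2


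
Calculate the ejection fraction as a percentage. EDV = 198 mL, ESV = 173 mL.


SV = EDV - ESV = 198 - 173 = 25 mL
EF = SV/EDV * 100 = 25/198 * 100
EF = 12.63%


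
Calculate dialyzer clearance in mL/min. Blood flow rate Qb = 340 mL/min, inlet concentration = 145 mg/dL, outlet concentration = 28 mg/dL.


K = Qb * (Cb_in - Cb_out) / Cb_in
K = 340 * (145 - 28) / 145
K = 274.3 mL/min


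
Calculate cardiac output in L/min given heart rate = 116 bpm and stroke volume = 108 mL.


CO = HR * SV
CO = 116 * 108 / 1000
CO = 12.53 L/min


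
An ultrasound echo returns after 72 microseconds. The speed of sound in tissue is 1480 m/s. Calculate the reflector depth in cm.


depth = c * t / 2
t = 72 us = 7.2000e-05 s
depth = 1480 * 7.2000e-05 / 2
depth = 0.05328 m = 5.328 cm


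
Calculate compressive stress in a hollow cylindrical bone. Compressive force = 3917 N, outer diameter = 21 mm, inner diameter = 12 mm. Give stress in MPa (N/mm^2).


A = pi*(r_o^2 - r_i^2)
r_o = 10.5 mm, r_i = 6 mm
A = 233.263 mm^2
sigma = F/A = 3917 / 233.263
sigma = 16.79 MPa


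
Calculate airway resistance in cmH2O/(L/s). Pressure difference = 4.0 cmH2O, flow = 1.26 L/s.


R = dP / flow
R = 4.0 / 1.26
R = 3.175 cmH2O/(L/s)


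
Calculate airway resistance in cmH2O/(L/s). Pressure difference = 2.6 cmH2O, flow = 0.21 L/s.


R = dP / flow
R = 2.6 / 0.21
R = 12.38 cmH2O/(L/s)


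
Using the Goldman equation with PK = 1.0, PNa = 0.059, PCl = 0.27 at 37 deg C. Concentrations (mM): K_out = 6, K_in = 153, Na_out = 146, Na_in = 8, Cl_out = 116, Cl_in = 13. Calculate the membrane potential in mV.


Vm = (RT/F)*ln((PK*Ko + PNa*Nao + PCl*Cli)/(PK*Ki + PNa*Nai + PCl*Clo))
Numer = 18.124, Denom = 184.792
Vm = -62.06 mV


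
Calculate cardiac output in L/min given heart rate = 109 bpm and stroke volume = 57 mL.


CO = HR * SV
CO = 109 * 57 / 1000
CO = 6.213 L/min


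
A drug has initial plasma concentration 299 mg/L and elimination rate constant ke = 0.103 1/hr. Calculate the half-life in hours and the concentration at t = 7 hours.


t_half = ln(2) / ke = 0.693147 / 0.103 = 6.73 hr
C(t) = C0 * exp(-ke*t) = 299 * exp(-0.103*7)
C(7) = 145.4 mg/L


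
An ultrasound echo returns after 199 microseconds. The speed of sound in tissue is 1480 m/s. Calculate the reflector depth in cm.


depth = c * t / 2
t = 199 us = 1.9900e-04 s
depth = 1480 * 1.9900e-04 / 2
depth = 0.14726 m = 14.726 cm


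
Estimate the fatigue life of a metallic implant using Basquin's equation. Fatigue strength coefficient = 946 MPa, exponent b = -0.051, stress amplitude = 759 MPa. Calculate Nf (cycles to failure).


sigma_a = sigma_f' * (2Nf)^b
2Nf = (sigma_a/sigma_f')^(1/b)
2Nf = (759/946)^(1/-0.051)
2Nf = 75.071943
Nf = 37.54


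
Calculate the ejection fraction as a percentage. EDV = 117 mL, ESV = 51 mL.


SV = EDV - ESV = 117 - 51 = 66 mL
EF = SV/EDV * 100 = 66/117 * 100
EF = 56.41%


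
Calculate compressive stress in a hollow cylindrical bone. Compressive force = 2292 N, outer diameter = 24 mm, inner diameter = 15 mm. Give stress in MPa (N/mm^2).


A = pi*(r_o^2 - r_i^2)
r_o = 12 mm, r_i = 7.5 mm
A = 275.675 mm^2
sigma = F/A = 2292 / 275.675
sigma = 8.314 MPa


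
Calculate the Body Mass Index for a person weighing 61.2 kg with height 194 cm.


BMI = weight / height^2
height = 194 cm = 1.94 m
BMI = 61.2 / 1.94^2
BMI = 16.26 kg/m^2


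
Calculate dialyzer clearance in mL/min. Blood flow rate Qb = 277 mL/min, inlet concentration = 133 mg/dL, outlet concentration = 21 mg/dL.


K = Qb * (Cb_in - Cb_out) / Cb_in
K = 277 * (133 - 21) / 133
K = 233.3 mL/min


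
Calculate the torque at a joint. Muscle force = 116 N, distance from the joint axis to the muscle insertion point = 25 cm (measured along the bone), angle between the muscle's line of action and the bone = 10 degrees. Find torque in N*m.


Torque = F * d * sin(theta)   (moment arm = d*sin(theta))
d = 25 cm = 0.25 m
Torque = 116 * 0.25 * sin(10)
Torque = 5.036 N*m


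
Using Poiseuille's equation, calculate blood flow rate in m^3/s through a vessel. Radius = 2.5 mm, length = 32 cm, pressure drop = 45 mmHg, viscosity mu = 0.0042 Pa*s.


Q = pi*r^4*dP / (8*mu*L)
r = 0.0025 m, L = 0.32 m
dP = 45 mmHg = 5999.49 Pa
Q = 6.8475e-05 m^3/s


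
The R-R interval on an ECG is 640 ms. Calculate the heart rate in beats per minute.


HR = 60 / RR_interval(s)
RR = 640 ms = 0.64 s
HR = 60 / 0.64 = 93.75 bpm


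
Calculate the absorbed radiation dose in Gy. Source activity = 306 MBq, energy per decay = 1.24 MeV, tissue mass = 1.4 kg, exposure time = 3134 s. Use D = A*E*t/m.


A = 306 MBq = 3.0600e+08 Bq
E = 1.24 MeV = 1.98648e-13 J
D = A*E*t/m = 3.0600e+08*1.98648e-13*3134/1.4
D = 0.1361 Gy


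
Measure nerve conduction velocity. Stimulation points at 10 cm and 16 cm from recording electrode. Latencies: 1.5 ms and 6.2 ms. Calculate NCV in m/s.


Distance = (16 - 10) / 100 = 0.06 m
dt = (6.2 - 1.5) / 1000 = 0.0047 s
NCV = dist / dt = 12.77 m/s


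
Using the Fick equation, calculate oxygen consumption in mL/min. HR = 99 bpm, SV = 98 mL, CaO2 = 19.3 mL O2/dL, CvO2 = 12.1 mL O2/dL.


CO = HR*SV = 99*98/1000 = 9.702 L/min
a-v O2 diff = 19.3 - 12.1 = 7.2 mL/dL
VO2 = CO * (CaO2-CvO2) * 10 dL/L
VO2 = 9.702 * 7.2 * 10
VO2 = 698.5 mL/min


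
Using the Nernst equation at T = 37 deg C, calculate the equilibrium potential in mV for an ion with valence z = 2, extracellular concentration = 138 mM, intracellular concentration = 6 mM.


E = (RT/(zF)) * ln(C_out/C_in)
T = 37 + 273.15 = 310.15 K
E = (8.314 * 310.15 / (2 * 96485)) * ln(138/6)
E = 41.9 mV


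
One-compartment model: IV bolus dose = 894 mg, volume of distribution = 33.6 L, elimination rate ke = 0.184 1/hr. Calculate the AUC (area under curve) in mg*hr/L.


C0 = Dose/Vd = 894/33.6 = 26.6071 mg/L
AUC = C0/ke = 26.6071/0.184
AUC = 144.6 mg*hr/L


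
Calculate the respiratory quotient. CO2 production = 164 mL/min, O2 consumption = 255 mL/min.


RQ = VCO2 / VO2
RQ = 164 / 255
RQ = 0.6431


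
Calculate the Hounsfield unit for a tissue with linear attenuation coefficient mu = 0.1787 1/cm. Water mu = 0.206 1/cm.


HU = ((mu_tissue - mu_water) / mu_water) * 1000
HU = ((0.1787 - 0.206) / 0.206) * 1000
HU = -132.5


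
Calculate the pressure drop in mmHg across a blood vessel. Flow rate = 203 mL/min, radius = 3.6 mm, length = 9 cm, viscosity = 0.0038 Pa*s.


dP = 8*mu*L*Q / (pi*r^4)
Q = 203 mL/min = 3.38333e-06 m^3/s
dP = 17.5429 Pa = 17.5429 / 133.322 mmHg = 0.1316 mmHg


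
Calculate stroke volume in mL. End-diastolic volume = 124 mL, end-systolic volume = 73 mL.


SV = EDV - ESV
SV = 124 - 73
SV = 51 mL


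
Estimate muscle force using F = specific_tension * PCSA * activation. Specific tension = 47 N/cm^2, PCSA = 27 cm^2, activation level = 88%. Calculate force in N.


F = sigma * PCSA * activation
F = 47 * 27 * 0.88
F = 1117 N


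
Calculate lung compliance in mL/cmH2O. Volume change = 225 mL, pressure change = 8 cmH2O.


C = dV / dP
C = 225 / 8
C = 28.12 mL/cmH2O


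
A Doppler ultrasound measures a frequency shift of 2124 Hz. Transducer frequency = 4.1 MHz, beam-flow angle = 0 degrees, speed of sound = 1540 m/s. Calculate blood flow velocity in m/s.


v = fd * c / (2 * f0 * cos(theta))
v = 2124 * 1540 / (2 * 4.1000e+06 * cos(0))
v = 0.3989 m/s


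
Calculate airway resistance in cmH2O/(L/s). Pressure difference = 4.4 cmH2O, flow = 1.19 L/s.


R = dP / flow
R = 4.4 / 1.19
R = 3.697 cmH2O/(L/s)


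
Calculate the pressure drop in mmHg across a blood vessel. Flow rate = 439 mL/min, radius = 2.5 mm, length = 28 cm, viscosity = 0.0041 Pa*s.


dP = 8*mu*L*Q / (pi*r^4)
Q = 439 mL/min = 7.31667e-06 m^3/s
dP = 547.565 Pa = 547.565 / 133.322 mmHg = 4.107 mmHg


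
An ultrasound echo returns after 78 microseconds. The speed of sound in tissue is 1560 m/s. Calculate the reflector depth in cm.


depth = c * t / 2
t = 78 us = 7.8000e-05 s
depth = 1560 * 7.8000e-05 / 2
depth = 0.06084 m = 6.084 cm


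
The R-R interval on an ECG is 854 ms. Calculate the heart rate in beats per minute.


HR = 60 / RR_interval(s)
RR = 854 ms = 0.854 s
HR = 60 / 0.854 = 70.26 bpm


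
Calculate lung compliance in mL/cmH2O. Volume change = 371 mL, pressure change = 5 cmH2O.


C = dV / dP
C = 371 / 5
C = 74.2 mL/cmH2O


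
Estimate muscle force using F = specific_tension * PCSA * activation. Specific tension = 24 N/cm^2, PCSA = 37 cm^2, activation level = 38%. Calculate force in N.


F = sigma * PCSA * activation
F = 24 * 37 * 0.38
F = 337.4 N


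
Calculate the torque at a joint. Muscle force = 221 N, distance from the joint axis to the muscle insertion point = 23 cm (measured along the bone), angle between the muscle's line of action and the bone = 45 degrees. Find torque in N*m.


Torque = F * d * sin(theta)   (moment arm = d*sin(theta))
d = 23 cm = 0.23 m
Torque = 221 * 0.23 * sin(45)
Torque = 35.94 N*m


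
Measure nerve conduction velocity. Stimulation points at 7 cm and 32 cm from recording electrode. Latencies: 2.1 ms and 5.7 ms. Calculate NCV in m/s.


Distance = (32 - 7) / 100 = 0.25 m
dt = (5.7 - 2.1) / 1000 = 0.0036 s
NCV = dist / dt = 69.44 m/s


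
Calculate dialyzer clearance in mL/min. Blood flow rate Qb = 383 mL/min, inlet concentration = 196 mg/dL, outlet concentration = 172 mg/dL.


K = Qb * (Cb_in - Cb_out) / Cb_in
K = 383 * (196 - 172) / 196
K = 46.9 mL/min


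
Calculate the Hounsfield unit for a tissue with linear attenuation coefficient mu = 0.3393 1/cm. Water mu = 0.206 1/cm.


HU = ((mu_tissue - mu_water) / mu_water) * 1000
HU = ((0.3393 - 0.206) / 0.206) * 1000
HU = 647.1


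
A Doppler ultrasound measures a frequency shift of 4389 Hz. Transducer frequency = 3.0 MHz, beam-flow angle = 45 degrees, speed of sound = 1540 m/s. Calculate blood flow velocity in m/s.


v = fd * c / (2 * f0 * cos(theta))
v = 4389 * 1540 / (2 * 3.0000e+06 * cos(45))
v = 1.593 m/s


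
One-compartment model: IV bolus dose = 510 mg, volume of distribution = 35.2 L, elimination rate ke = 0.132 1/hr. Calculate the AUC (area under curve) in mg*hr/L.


C0 = Dose/Vd = 510/35.2 = 14.4886 mg/L
AUC = C0/ke = 14.4886/0.132
AUC = 109.8 mg*hr/L


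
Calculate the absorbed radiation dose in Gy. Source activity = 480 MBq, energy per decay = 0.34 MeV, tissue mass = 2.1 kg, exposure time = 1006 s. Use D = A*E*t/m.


A = 480 MBq = 4.8000e+08 Bq
E = 0.34 MeV = 5.4468e-14 J
D = A*E*t/m = 4.8000e+08*5.4468e-14*1006/2.1
D = 0.01252 Gy


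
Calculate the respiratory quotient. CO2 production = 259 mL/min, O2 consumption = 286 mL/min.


RQ = VCO2 / VO2
RQ = 259 / 286
RQ = 0.9056


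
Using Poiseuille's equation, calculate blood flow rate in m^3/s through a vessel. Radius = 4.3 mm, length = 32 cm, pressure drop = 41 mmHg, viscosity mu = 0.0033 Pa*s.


Q = pi*r^4*dP / (8*mu*L)
r = 0.0043 m, L = 0.32 m
dP = 41 mmHg = 5466.202 Pa
Q = 6.9495e-04 m^3/s


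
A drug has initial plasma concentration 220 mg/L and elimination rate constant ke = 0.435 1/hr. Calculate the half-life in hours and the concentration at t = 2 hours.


t_half = ln(2) / ke = 0.693147 / 0.435 = 1.593 hr
C(t) = C0 * exp(-ke*t) = 220 * exp(-0.435*2)
C(2) = 92.17 mg/L


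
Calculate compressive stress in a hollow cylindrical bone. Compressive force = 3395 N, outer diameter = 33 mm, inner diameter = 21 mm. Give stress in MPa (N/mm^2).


A = pi*(r_o^2 - r_i^2)
r_o = 16.5 mm, r_i = 10.5 mm
A = 508.938 mm^2
sigma = F/A = 3395 / 508.938
sigma = 6.671 MPa


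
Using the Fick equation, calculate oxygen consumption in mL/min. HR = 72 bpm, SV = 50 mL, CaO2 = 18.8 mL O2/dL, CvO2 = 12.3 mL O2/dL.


CO = HR*SV = 72*50/1000 = 3.6 L/min
a-v O2 diff = 18.8 - 12.3 = 6.5 mL/dL
VO2 = CO * (CaO2-CvO2) * 10 dL/L
VO2 = 3.6 * 6.5 * 10
VO2 = 234 mL/min


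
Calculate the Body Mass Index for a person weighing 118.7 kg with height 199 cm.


BMI = weight / height^2
height = 199 cm = 1.99 m
BMI = 118.7 / 1.99^2
BMI = 29.97 kg/m^2


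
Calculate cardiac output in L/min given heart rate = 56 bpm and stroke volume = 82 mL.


CO = HR * SV
CO = 56 * 82 / 1000
CO = 4.592 L/min


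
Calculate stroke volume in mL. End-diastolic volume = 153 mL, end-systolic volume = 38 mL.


SV = EDV - ESV
SV = 153 - 38
SV = 115 mL


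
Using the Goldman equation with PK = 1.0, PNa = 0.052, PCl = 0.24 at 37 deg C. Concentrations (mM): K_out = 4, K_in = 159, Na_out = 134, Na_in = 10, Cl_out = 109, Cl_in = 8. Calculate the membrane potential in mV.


Vm = (RT/F)*ln((PK*Ko + PNa*Nao + PCl*Cli)/(PK*Ki + PNa*Nai + PCl*Clo))
Numer = 12.888, Denom = 185.68
Vm = -71.3 mV


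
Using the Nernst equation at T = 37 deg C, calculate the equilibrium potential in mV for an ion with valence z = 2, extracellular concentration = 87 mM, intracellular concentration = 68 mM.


E = (RT/(zF)) * ln(C_out/C_in)
T = 37 + 273.15 = 310.15 K
E = (8.314 * 310.15 / (2 * 96485)) * ln(87/68)
E = 3.293 mV


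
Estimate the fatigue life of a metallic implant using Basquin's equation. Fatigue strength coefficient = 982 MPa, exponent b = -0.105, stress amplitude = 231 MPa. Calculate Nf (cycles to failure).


sigma_a = sigma_f' * (2Nf)^b
2Nf = (sigma_a/sigma_f')^(1/b)
2Nf = (231/982)^(1/-0.105)
2Nf = 967630.61
Nf = 4.838e+05


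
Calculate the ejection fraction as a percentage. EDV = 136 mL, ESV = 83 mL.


SV = EDV - ESV = 136 - 83 = 53 mL
EF = SV/EDV * 100 = 53/136 * 100
EF = 38.97%


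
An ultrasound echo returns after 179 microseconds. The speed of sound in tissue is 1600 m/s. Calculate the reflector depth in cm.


depth = c * t / 2
t = 179 us = 1.7900e-04 s
depth = 1600 * 1.7900e-04 / 2
depth = 0.1432 m = 14.32 cm


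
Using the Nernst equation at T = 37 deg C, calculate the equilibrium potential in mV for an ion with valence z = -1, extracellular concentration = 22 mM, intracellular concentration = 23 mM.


E = (RT/(zF)) * ln(C_out/C_in)
T = 37 + 273.15 = 310.15 K
E = (8.314 * 310.15 / (-1 * 96485)) * ln(22/23)
E = 1.188 mV


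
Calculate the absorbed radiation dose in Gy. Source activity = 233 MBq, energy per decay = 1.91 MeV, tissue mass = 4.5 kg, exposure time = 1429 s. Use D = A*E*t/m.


A = 233 MBq = 2.3300e+08 Bq
E = 1.91 MeV = 3.05982e-13 J
D = A*E*t/m = 2.3300e+08*3.05982e-13*1429/4.5
D = 0.02264 Gy


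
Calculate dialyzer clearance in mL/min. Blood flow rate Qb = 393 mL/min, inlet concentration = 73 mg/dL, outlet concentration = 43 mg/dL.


K = Qb * (Cb_in - Cb_out) / Cb_in
K = 393 * (73 - 43) / 73
K = 161.5 mL/min


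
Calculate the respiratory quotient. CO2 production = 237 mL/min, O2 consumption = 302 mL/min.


RQ = VCO2 / VO2
RQ = 237 / 302
RQ = 0.7848


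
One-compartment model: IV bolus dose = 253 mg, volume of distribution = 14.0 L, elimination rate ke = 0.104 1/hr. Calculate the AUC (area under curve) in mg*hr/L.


C0 = Dose/Vd = 253/14.0 = 18.0714 mg/L
AUC = C0/ke = 18.0714/0.104
AUC = 173.8 mg*hr/L


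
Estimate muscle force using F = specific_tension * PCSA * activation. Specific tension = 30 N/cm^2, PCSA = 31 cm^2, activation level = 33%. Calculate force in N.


F = sigma * PCSA * activation
F = 30 * 31 * 0.33
F = 306.9 N


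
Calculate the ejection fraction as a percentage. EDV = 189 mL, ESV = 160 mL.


SV = EDV - ESV = 189 - 160 = 29 mL
EF = SV/EDV * 100 = 29/189 * 100
EF = 15.34%


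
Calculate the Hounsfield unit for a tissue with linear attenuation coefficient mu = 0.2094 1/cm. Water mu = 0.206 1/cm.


HU = ((mu_tissue - mu_water) / mu_water) * 1000
HU = ((0.2094 - 0.206) / 0.206) * 1000
HU = 16.5


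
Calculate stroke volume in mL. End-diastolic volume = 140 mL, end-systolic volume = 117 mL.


SV = EDV - ESV
SV = 140 - 117
SV = 23 mL


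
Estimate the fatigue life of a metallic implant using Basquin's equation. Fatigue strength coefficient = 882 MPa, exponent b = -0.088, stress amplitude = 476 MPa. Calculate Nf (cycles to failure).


sigma_a = sigma_f' * (2Nf)^b
2Nf = (sigma_a/sigma_f')^(1/b)
2Nf = (476/882)^(1/-0.088)
2Nf = 1106.3236
Nf = 553.2


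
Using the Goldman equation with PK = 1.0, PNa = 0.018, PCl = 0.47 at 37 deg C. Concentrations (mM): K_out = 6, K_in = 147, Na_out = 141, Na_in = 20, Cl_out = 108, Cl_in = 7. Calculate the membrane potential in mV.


Vm = (RT/F)*ln((PK*Ko + PNa*Nao + PCl*Cli)/(PK*Ki + PNa*Nai + PCl*Clo))
Numer = 11.828, Denom = 198.12
Vm = -75.32 mV


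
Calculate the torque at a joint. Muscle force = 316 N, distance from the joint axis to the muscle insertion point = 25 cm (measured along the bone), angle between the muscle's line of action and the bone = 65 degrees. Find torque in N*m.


Torque = F * d * sin(theta)   (moment arm = d*sin(theta))
d = 25 cm = 0.25 m
Torque = 316 * 0.25 * sin(65)
Torque = 71.6 N*m


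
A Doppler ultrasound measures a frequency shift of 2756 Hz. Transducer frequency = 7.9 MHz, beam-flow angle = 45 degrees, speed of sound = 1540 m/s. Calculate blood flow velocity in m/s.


v = fd * c / (2 * f0 * cos(theta))
v = 2756 * 1540 / (2 * 7.9000e+06 * cos(45))
v = 0.3799 m/s


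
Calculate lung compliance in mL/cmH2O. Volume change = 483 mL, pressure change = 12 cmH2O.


C = dV / dP
C = 483 / 12
C = 40.25 mL/cmH2O


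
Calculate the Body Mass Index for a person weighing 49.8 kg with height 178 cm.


BMI = weight / height^2
height = 178 cm = 1.78 m
BMI = 49.8 / 1.78^2
BMI = 15.72 kg/m^2


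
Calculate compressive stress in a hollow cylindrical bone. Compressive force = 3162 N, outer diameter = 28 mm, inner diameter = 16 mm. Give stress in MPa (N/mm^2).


A = pi*(r_o^2 - r_i^2)
r_o = 14 mm, r_i = 8 mm
A = 414.69 mm^2
sigma = F/A = 3162 / 414.69
sigma = 7.625 MPa


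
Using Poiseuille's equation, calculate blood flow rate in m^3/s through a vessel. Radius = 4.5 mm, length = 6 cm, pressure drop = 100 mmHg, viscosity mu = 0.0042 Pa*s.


Q = pi*r^4*dP / (8*mu*L)
r = 0.0045 m, L = 0.06 m
dP = 100 mmHg = 13332.2 Pa
Q = 0.008519 m^3/s


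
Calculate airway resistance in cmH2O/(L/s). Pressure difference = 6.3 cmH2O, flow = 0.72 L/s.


R = dP / flow
R = 6.3 / 0.72
R = 8.75 cmH2O/(L/s)


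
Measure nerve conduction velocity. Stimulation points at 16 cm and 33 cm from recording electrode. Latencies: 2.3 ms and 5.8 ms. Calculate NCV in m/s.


Distance = (33 - 16) / 100 = 0.17 m
dt = (5.8 - 2.3) / 1000 = 0.0035 s
NCV = dist / dt = 48.57 m/s


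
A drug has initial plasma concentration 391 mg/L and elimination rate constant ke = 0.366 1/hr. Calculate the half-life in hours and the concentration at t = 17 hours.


t_half = ln(2) / ke = 0.693147 / 0.366 = 1.894 hr
C(t) = C0 * exp(-ke*t) = 391 * exp(-0.366*17)
C(17) = 0.7762 mg/L


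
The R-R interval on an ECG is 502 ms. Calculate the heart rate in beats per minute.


HR = 60 / RR_interval(s)
RR = 502 ms = 0.502 s
HR = 60 / 0.502 = 119.5 bpm


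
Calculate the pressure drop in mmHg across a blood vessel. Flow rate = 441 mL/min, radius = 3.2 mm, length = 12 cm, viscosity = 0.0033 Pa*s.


dP = 8*mu*L*Q / (pi*r^4)
Q = 441 mL/min = 7.35e-06 m^3/s
dP = 70.6843 Pa = 70.6843 / 133.322 mmHg = 0.5302 mmHg


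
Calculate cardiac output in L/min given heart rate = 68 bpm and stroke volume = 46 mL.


CO = HR * SV
CO = 68 * 46 / 1000
CO = 3.128 L/min


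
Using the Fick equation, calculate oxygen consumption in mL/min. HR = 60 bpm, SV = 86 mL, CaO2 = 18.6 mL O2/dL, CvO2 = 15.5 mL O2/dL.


CO = HR*SV = 60*86/1000 = 5.16 L/min
a-v O2 diff = 18.6 - 15.5 = 3.1 mL/dL
VO2 = CO * (CaO2-CvO2) * 10 dL/L
VO2 = 5.16 * 3.1 * 10
VO2 = 160 mL/min


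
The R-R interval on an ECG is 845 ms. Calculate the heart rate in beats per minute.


HR = 60 / RR_interval(s)
RR = 845 ms = 0.845 s
HR = 60 / 0.845 = 71.01 bpm


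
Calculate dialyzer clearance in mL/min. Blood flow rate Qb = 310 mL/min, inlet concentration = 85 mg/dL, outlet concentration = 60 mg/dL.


K = Qb * (Cb_in - Cb_out) / Cb_in
K = 310 * (85 - 60) / 85
K = 91.18 mL/min


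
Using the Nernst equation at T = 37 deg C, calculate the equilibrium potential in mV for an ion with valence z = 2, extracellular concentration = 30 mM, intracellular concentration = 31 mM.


E = (RT/(zF)) * ln(C_out/C_in)
T = 37 + 273.15 = 310.15 K
E = (8.314 * 310.15 / (2 * 96485)) * ln(30/31)
E = -0.4382 mV


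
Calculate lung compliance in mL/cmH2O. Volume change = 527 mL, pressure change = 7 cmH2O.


C = dV / dP
C = 527 / 7
C = 75.29 mL/cmH2O


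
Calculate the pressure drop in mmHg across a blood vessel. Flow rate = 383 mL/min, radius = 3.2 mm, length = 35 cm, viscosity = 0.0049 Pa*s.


dP = 8*mu*L*Q / (pi*r^4)
Q = 383 mL/min = 6.38333e-06 m^3/s
dP = 265.859 Pa = 265.859 / 133.322 mmHg = 1.994 mmHg


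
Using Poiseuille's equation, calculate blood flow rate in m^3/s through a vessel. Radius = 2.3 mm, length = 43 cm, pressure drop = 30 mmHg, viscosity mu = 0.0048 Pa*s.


Q = pi*r^4*dP / (8*mu*L)
r = 0.0023 m, L = 0.43 m
dP = 30 mmHg = 3999.66 Pa
Q = 2.1295e-05 m^3/s


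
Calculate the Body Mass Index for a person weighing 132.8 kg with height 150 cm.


BMI = weight / height^2
height = 150 cm = 1.5 m
BMI = 132.8 / 1.5^2
BMI = 59.02 kg/m^2


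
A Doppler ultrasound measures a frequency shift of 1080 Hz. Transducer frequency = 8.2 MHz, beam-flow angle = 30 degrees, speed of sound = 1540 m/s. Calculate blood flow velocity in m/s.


v = fd * c / (2 * f0 * cos(theta))
v = 1080 * 1540 / (2 * 8.2000e+06 * cos(30))
v = 0.1171 m/s


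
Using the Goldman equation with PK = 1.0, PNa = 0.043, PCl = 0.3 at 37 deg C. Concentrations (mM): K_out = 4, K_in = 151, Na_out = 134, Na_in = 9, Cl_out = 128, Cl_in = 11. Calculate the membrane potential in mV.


Vm = (RT/F)*ln((PK*Ko + PNa*Nao + PCl*Cli)/(PK*Ki + PNa*Nai + PCl*Clo))
Numer = 13.062, Denom = 189.787
Vm = -71.52 mV


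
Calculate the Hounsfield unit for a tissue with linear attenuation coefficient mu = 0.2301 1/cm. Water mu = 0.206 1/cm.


HU = ((mu_tissue - mu_water) / mu_water) * 1000
HU = ((0.2301 - 0.206) / 0.206) * 1000
HU = 117


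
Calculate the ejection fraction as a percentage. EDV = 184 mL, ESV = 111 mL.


SV = EDV - ESV = 184 - 111 = 73 mL
EF = SV/EDV * 100 = 73/184 * 100
EF = 39.67%


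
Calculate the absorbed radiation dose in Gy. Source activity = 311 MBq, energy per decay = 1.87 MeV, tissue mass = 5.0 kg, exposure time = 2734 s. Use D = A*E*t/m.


A = 311 MBq = 3.1100e+08 Bq
E = 1.87 MeV = 2.99574e-13 J
D = A*E*t/m = 3.1100e+08*2.99574e-13*2734/5.0
D = 0.05094 Gy


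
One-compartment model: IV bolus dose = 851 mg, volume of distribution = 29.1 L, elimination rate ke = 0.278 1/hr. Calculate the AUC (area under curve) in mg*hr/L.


C0 = Dose/Vd = 851/29.1 = 29.244 mg/L
AUC = C0/ke = 29.244/0.278
AUC = 105.2 mg*hr/L


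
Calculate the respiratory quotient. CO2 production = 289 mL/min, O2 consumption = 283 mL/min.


RQ = VCO2 / VO2
RQ = 289 / 283
RQ = 1.021


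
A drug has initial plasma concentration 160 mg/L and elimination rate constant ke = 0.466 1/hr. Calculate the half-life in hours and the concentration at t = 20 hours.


t_half = ln(2) / ke = 0.693147 / 0.466 = 1.487 hr
C(t) = C0 * exp(-ke*t) = 160 * exp(-0.466*20)
C(20) = 0.01434 mg/L


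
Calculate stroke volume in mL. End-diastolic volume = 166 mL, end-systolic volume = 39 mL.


SV = EDV - ESV
SV = 166 - 39
SV = 127 mL


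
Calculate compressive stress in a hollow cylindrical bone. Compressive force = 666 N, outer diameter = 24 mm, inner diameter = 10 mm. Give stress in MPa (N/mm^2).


A = pi*(r_o^2 - r_i^2)
r_o = 12 mm, r_i = 5 mm
A = 373.85 mm^2
sigma = F/A = 666 / 373.85
sigma = 1.781 MPa


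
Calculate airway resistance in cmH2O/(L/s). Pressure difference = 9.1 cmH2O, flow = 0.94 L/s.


R = dP / flow
R = 9.1 / 0.94
R = 9.681 cmH2O/(L/s)


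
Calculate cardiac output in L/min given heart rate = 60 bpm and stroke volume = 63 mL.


CO = HR * SV
CO = 60 * 63 / 1000
CO = 3.78 L/min


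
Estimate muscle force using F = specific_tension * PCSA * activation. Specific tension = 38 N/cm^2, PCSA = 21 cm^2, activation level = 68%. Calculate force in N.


F = sigma * PCSA * activation
F = 38 * 21 * 0.68
F = 542.6 N


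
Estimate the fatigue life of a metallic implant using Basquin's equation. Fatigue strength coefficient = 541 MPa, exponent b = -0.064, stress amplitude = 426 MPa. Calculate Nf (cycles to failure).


sigma_a = sigma_f' * (2Nf)^b
2Nf = (sigma_a/sigma_f')^(1/b)
2Nf = (426/541)^(1/-0.064)
2Nf = 41.84873
Nf = 20.92


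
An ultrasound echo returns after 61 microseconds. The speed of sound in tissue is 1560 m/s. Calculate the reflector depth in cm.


depth = c * t / 2
t = 61 us = 6.1000e-05 s
depth = 1560 * 6.1000e-05 / 2
depth = 0.04758 m = 4.758 cm


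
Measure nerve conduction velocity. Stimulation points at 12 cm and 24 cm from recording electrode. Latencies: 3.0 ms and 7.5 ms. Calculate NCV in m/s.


Distance = (24 - 12) / 100 = 0.12 m
dt = (7.5 - 3.0) / 1000 = 0.0045 s
NCV = dist / dt = 26.67 m/s


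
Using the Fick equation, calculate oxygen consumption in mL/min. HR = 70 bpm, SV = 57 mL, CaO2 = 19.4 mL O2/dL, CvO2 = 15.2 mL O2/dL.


CO = HR*SV = 70*57/1000 = 3.99 L/min
a-v O2 diff = 19.4 - 15.2 = 4.2 mL/dL
VO2 = CO * (CaO2-CvO2) * 10 dL/L
VO2 = 3.99 * 4.2 * 10
VO2 = 167.6 mL/min


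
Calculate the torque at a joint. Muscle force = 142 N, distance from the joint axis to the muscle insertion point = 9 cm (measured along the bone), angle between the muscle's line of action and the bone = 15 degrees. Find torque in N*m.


Torque = F * d * sin(theta)   (moment arm = d*sin(theta))
d = 9 cm = 0.09 m
Torque = 142 * 0.09 * sin(15)
Torque = 3.308 N*m


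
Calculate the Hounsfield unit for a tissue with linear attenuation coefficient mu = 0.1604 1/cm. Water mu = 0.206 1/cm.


HU = ((mu_tissue - mu_water) / mu_water) * 1000
HU = ((0.1604 - 0.206) / 0.206) * 1000
HU = -221.4


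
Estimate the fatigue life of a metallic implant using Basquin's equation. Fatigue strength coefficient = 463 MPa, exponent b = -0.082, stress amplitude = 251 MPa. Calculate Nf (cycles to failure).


sigma_a = sigma_f' * (2Nf)^b
2Nf = (sigma_a/sigma_f')^(1/b)
2Nf = (251/463)^(1/-0.082)
2Nf = 1748.9266
Nf = 874.5


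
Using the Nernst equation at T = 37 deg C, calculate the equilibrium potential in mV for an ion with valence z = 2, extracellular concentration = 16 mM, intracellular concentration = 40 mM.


E = (RT/(zF)) * ln(C_out/C_in)
T = 37 + 273.15 = 310.15 K
E = (8.314 * 310.15 / (2 * 96485)) * ln(16/40)
E = -12.24 mV


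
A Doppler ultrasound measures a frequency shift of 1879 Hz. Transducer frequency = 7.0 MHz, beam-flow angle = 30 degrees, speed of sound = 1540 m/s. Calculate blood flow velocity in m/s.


v = fd * c / (2 * f0 * cos(theta))
v = 1879 * 1540 / (2 * 7.0000e+06 * cos(30))
v = 0.2387 m/s


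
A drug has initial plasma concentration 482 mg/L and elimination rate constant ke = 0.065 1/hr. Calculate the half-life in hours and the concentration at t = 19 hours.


t_half = ln(2) / ke = 0.693147 / 0.065 = 10.66 hr
C(t) = C0 * exp(-ke*t) = 482 * exp(-0.065*19)
C(19) = 140.2 mg/L


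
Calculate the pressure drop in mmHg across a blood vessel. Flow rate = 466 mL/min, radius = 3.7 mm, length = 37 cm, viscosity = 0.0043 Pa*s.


dP = 8*mu*L*Q / (pi*r^4)
Q = 466 mL/min = 7.76667e-06 m^3/s
dP = 167.895 Pa = 167.895 / 133.322 mmHg = 1.259 mmHg


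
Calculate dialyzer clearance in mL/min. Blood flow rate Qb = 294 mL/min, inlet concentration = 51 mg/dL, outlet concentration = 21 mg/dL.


K = Qb * (Cb_in - Cb_out) / Cb_in
K = 294 * (51 - 21) / 51
K = 172.9 mL/min


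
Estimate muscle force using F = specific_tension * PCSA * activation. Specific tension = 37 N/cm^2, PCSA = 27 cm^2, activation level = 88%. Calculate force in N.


F = sigma * PCSA * activation
F = 37 * 27 * 0.88
F = 879.1 N


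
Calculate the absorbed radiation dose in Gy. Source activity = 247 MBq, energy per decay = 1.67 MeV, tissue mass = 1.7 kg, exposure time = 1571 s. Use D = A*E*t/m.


A = 247 MBq = 2.4700e+08 Bq
E = 1.67 MeV = 2.67534e-13 J
D = A*E*t/m = 2.4700e+08*2.67534e-13*1571/1.7
D = 0.06107 Gy


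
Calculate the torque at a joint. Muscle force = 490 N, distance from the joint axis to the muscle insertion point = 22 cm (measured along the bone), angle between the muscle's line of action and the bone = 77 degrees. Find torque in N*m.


Torque = F * d * sin(theta)   (moment arm = d*sin(theta))
d = 22 cm = 0.22 m
Torque = 490 * 0.22 * sin(77)
Torque = 105 N*m


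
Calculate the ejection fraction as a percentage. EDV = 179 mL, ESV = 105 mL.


SV = EDV - ESV = 179 - 105 = 74 mL
EF = SV/EDV * 100 = 74/179 * 100
EF = 41.34%


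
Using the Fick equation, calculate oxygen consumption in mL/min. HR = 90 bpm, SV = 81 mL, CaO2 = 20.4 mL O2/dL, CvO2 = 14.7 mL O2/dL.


CO = HR*SV = 90*81/1000 = 7.29 L/min
a-v O2 diff = 20.4 - 14.7 = 5.7 mL/dL
VO2 = CO * (CaO2-CvO2) * 10 dL/L
VO2 = 7.29 * 5.7 * 10
VO2 = 415.5 mL/min


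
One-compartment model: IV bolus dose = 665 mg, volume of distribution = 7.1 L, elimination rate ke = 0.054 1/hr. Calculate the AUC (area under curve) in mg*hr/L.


C0 = Dose/Vd = 665/7.1 = 93.662 mg/L
AUC = C0/ke = 93.662/0.054
AUC = 1734 mg*hr/L


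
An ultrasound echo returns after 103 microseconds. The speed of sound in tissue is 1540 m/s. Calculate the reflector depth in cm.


depth = c * t / 2
t = 103 us = 1.0300e-04 s
depth = 1540 * 1.0300e-04 / 2
depth = 0.07931 m = 7.931 cm


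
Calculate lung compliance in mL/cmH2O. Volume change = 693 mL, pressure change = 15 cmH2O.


C = dV / dP
C = 693 / 15
C = 46.2 mL/cmH2O


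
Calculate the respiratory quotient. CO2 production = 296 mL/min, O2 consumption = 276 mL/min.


RQ = VCO2 / VO2
RQ = 296 / 276
RQ = 1.072


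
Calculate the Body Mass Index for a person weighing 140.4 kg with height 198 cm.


BMI = weight / height^2
height = 198 cm = 1.98 m
BMI = 140.4 / 1.98^2
BMI = 35.81 kg/m^2


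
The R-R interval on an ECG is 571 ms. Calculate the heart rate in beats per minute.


HR = 60 / RR_interval(s)
RR = 571 ms = 0.571 s
HR = 60 / 0.571 = 105.1 bpm


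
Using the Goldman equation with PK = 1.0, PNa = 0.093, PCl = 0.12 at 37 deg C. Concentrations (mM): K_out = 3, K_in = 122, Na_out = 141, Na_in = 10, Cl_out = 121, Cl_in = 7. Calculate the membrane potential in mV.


Vm = (RT/F)*ln((PK*Ko + PNa*Nao + PCl*Cli)/(PK*Ki + PNa*Nai + PCl*Clo))
Numer = 16.953, Denom = 137.45
Vm = -55.93 mV


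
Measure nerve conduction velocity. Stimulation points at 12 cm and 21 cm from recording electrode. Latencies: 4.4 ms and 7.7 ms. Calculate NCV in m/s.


Distance = (21 - 12) / 100 = 0.09 m
dt = (7.7 - 4.4) / 1000 = 0.0033 s
NCV = dist / dt = 27.27 m/s


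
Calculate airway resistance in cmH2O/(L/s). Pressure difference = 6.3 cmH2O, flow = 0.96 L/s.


R = dP / flow
R = 6.3 / 0.96
R = 6.562 cmH2O/(L/s)


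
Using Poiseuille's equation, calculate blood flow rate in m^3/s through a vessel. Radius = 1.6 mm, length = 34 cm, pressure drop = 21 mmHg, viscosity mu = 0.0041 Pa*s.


Q = pi*r^4*dP / (8*mu*L)
r = 0.0016 m, L = 0.34 m
dP = 21 mmHg = 2799.762 Pa
Q = 5.1689e-06 m^3/s


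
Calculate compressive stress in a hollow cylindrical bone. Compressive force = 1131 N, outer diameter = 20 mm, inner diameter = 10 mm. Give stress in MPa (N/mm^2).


A = pi*(r_o^2 - r_i^2)
r_o = 10 mm, r_i = 5 mm
A = 235.619 mm^2
sigma = F/A = 1131 / 235.619
sigma = 4.8 MPa


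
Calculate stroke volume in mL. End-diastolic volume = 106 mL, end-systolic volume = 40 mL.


SV = EDV - ESV
SV = 106 - 40
SV = 66 mL


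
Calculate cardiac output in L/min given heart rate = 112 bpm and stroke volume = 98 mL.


CO = HR * SV
CO = 112 * 98 / 1000
CO = 10.98 L/min


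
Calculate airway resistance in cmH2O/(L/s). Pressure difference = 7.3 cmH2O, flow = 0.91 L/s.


R = dP / flow
R = 7.3 / 0.91
R = 8.022 cmH2O/(L/s)


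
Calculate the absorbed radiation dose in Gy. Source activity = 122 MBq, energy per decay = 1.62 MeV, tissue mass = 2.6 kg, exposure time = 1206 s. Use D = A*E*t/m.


A = 122 MBq = 1.2200e+08 Bq
E = 1.62 MeV = 2.59524e-13 J
D = A*E*t/m = 1.2200e+08*2.59524e-13*1206/2.6
D = 0.01469 Gy


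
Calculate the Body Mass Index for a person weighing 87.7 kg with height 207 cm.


BMI = weight / height^2
height = 207 cm = 2.07 m
BMI = 87.7 / 2.07^2
BMI = 20.47 kg/m^2


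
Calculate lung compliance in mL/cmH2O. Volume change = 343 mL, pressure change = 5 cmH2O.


C = dV / dP
C = 343 / 5
C = 68.6 mL/cmH2O


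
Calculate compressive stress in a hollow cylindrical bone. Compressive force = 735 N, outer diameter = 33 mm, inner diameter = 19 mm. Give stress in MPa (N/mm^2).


A = pi*(r_o^2 - r_i^2)
r_o = 16.5 mm, r_i = 9.5 mm
A = 571.77 mm^2
sigma = F/A = 735 / 571.77
sigma = 1.285 MPa


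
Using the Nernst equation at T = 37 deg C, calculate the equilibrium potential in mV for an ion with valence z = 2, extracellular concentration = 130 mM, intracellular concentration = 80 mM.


E = (RT/(zF)) * ln(C_out/C_in)
T = 37 + 273.15 = 310.15 K
E = (8.314 * 310.15 / (2 * 96485)) * ln(130/80)
E = 6.488 mV
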